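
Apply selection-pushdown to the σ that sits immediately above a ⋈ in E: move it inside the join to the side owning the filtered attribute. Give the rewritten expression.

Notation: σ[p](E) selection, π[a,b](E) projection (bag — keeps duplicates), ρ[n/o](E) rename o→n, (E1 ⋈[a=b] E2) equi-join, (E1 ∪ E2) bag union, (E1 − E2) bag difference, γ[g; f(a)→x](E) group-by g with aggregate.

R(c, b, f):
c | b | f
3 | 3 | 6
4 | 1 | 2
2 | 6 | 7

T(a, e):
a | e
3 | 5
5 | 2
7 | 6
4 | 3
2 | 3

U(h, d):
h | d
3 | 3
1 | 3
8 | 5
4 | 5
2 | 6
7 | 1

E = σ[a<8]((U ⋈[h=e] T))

σ filters on a, owned by the right side.
E' = (U ⋈[h=e] σ[a<8](T))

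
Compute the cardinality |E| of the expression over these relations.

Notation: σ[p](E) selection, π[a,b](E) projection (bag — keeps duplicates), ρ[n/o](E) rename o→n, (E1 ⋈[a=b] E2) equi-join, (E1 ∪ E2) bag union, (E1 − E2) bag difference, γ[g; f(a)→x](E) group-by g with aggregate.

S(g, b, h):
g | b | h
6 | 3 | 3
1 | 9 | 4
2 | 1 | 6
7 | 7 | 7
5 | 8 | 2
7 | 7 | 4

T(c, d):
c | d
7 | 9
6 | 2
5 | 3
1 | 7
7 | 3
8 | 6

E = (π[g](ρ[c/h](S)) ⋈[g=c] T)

Per-node cardinality:
  S → 6
  ρ[c/h](S) → 6
  π[g](ρ[c/h](S)) → 6
  T → 6
  (π[g](ρ[c/h](S)) ⋈[g=c] T) → 7

|E| = 7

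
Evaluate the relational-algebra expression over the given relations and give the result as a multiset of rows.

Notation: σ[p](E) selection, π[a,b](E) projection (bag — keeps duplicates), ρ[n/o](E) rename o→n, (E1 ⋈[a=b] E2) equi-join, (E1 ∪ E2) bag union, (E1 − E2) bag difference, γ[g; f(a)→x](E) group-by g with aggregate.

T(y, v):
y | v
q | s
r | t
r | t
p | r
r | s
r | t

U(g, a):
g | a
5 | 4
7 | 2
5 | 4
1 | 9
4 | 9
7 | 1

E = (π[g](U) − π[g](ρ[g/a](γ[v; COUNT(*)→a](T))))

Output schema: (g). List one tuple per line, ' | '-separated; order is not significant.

Row counts bottom-up:
  U → 6
  π[g](U) → 6
  T → 6
  γ[v; COUNT(*)→a](T) → 3
  ρ[g/a](γ[v; COUNT(*)→a](T)) → 3
  π[g](ρ[g/a](γ[v; COUNT(*)→a](T))) → 3
  (π[g](U) − π[g](ρ[g/a](γ[v; COUNT(*)→a](T)))) → 5

== RESULT ==
g
4
5
5
7
7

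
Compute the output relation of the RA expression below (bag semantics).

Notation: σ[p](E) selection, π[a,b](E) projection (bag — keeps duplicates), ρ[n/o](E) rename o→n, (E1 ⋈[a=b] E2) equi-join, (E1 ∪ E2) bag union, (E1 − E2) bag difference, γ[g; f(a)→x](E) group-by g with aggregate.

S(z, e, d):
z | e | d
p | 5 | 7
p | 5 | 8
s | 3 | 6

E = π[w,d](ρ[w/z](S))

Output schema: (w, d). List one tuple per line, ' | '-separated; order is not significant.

Stepwise |·|:
  S → 3
  ρ[w/z](S) → 3
  π[w,d](ρ[w/z](S)) → 3

== RESULT ==
w | d
p | 7
p | 8
s | 6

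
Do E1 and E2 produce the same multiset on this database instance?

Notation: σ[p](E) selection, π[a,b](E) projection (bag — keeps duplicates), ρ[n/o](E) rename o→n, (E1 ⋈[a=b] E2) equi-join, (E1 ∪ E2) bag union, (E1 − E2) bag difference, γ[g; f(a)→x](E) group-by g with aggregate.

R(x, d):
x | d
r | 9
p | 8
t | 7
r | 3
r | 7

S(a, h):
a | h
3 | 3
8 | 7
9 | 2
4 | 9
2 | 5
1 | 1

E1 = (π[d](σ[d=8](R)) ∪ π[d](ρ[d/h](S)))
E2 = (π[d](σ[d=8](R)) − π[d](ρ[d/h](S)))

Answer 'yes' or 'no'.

E1 per-node cardinality:
  R → 5
  σ[d=8](R) → 1
  π[d](σ[d=8](R)) → 1
  S → 6
  ρ[d/h](S) → 6
  π[d](ρ[d/h](S)) → 6
  (π[d](σ[d=8](R)) ∪ π[d](ρ[d/h](S))) → 7
E2 per-node cardinality:
  R → 5
  σ[d=8](R) → 1
  π[d](σ[d=8](R)) → 1
  S → 6
  ρ[d/h](S) → 6
  π[d](ρ[d/h](S)) → 6
  (π[d](σ[d=8](R)) − π[d](ρ[d/h](S))) → 1

E1 result:
d
1
2
3
5
7
8
9
E2 result:
d
8
Witness: (1,) appears 1× in E1 but 0× in E2.

no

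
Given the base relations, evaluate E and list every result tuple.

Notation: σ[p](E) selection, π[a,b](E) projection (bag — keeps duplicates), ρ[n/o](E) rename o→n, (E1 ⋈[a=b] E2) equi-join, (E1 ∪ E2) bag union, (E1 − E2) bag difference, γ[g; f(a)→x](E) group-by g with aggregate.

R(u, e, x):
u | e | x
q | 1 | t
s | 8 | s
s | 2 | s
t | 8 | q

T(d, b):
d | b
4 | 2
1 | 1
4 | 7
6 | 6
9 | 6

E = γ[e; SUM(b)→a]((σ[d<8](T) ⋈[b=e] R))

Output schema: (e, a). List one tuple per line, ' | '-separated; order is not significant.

Per-node cardinality:
  T → 5
  σ[d<8](T) → 4
  R → 4
  (σ[d<8](T) ⋈[b=e] R) → 2
  γ[e; SUM(b)→a]((σ[d<8](T) ⋈[b=e] R)) → 2

== RESULT ==
e | a
1 | 1
2 | 2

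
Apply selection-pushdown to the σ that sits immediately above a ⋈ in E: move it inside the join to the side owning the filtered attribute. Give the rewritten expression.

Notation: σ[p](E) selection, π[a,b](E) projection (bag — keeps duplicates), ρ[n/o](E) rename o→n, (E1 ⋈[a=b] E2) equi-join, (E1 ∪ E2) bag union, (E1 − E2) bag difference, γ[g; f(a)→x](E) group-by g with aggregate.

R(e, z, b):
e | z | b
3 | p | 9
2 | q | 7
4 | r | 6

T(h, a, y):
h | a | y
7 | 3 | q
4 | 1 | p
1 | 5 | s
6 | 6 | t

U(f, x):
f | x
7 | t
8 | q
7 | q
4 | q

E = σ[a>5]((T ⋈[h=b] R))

σ filters on a, owned by the left side.
E' = (σ[a>5](T) ⋈[h=b] R)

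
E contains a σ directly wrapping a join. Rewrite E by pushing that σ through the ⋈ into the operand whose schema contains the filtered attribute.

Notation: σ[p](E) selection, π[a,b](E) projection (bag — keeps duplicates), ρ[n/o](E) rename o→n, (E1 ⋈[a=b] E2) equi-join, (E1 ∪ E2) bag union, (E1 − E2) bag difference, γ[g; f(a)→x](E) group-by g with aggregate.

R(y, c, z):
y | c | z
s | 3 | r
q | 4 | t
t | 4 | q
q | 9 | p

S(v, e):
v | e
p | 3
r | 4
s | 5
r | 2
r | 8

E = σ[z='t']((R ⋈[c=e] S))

σ filters on z, owned by the left side.
E' = (σ[z='t'](R) ⋈[c=e] S)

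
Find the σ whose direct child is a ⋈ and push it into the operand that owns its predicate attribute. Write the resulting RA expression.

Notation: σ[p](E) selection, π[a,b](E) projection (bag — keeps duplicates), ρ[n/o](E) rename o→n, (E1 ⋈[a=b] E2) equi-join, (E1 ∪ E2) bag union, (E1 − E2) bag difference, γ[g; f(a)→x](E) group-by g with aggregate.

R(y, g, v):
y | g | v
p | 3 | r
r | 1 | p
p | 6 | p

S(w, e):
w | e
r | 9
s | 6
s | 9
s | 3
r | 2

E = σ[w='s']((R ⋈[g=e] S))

σ filters on w, owned by the right side.
E' = (R ⋈[g=e] σ[w='s'](S))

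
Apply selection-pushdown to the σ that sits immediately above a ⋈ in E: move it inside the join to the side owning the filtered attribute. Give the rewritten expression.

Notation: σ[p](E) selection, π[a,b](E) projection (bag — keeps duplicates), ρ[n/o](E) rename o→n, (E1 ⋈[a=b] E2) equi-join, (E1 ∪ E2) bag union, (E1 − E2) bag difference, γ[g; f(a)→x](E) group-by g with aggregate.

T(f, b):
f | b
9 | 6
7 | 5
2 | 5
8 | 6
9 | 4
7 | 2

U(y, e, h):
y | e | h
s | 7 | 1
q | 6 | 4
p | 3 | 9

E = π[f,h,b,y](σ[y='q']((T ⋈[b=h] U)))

σ filters on y, owned by the right side.
E' = π[f,h,b,y]((T ⋈[b=h] σ[y='q'](U)))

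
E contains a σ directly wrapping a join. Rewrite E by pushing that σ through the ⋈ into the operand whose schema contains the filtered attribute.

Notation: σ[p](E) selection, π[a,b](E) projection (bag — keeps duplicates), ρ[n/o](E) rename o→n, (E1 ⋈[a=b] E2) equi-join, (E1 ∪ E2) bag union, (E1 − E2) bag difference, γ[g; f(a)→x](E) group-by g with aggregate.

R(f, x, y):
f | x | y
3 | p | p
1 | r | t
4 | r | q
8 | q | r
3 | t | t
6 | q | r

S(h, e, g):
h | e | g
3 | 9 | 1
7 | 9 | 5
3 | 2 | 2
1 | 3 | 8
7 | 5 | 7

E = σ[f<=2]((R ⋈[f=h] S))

σ filters on f, owned by the left side.
E' = (σ[f<=2](R) ⋈[f=h] S)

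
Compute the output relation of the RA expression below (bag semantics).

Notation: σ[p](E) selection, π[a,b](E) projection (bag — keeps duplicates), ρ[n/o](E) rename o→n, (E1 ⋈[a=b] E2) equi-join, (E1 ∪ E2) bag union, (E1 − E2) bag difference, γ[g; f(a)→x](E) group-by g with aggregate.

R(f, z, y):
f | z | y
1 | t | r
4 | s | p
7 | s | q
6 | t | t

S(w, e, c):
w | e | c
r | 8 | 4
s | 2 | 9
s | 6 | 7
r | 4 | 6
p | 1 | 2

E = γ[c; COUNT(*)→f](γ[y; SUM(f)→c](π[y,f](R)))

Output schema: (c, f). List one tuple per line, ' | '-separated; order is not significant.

Row counts bottom-up:
  R → 4
  π[y,f](R) → 4
  γ[y; SUM(f)→c](π[y,f](R)) → 4
  γ[c; COUNT(*)→f](γ[y; SUM(f)→c](π[y,f](R))) → 4

== RESULT ==
c | f
1 | 1
4 | 1
6 | 1
7 | 1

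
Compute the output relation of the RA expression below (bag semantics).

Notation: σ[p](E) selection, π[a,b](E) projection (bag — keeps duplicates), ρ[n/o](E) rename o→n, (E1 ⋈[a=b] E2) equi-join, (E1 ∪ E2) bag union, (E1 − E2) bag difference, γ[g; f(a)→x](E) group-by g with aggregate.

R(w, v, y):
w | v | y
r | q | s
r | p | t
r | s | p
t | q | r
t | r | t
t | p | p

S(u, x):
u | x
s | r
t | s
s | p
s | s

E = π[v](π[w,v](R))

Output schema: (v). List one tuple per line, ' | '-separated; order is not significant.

Stepwise |·|:
  R → 6
  π[w,v](R) → 6
  π[v](π[w,v](R)) → 6

== RESULT ==
v
p
p
q
q
r
s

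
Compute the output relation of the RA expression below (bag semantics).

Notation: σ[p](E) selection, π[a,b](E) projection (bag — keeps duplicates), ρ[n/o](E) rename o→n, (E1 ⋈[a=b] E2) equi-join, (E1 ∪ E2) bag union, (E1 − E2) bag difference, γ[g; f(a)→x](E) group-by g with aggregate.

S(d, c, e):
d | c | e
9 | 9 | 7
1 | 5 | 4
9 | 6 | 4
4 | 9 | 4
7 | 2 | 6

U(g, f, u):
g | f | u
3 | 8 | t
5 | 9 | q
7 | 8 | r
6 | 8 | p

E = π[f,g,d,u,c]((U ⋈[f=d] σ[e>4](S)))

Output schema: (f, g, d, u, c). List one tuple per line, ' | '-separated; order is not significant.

Per-node cardinality:
  U → 4
  S → 5
  σ[e>4](S) → 2
  (U ⋈[f=d] σ[e>4](S)) → 1
  π[f,g,d,u,c]((U ⋈[f=d] σ[e>4](S))) → 1

== RESULT ==
f | g | d | u | c
9 | 5 | 9 | q | 9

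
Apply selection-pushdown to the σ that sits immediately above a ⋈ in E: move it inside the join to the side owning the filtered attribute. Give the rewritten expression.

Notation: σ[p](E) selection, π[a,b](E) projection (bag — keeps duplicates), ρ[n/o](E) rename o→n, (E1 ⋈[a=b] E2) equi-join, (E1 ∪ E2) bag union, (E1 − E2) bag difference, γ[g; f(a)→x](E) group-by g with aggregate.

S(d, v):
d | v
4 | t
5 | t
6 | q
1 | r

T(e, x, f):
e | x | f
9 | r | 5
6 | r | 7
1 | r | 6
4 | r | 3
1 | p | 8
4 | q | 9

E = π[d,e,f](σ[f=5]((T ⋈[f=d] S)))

σ filters on f, owned by the left side.
E' = π[d,e,f]((σ[f=5](T) ⋈[f=d] S))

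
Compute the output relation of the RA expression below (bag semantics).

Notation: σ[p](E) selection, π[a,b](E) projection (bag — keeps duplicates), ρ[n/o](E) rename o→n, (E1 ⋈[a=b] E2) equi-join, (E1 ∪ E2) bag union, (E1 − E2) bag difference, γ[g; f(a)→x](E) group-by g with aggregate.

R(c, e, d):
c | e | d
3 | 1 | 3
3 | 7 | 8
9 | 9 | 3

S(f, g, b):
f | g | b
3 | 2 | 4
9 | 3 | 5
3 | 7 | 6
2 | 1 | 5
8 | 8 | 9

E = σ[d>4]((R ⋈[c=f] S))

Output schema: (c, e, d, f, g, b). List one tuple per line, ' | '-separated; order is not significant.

Row counts bottom-up:
  R → 3
  S → 5
  (R ⋈[c=f] S) → 5
  σ[d>4]((R ⋈[c=f] S)) → 2

== RESULT ==
c | e | d | f | g | b
3 | 7 | 8 | 3 | 2 | 4
3 | 7 | 8 | 3 | 7 | 6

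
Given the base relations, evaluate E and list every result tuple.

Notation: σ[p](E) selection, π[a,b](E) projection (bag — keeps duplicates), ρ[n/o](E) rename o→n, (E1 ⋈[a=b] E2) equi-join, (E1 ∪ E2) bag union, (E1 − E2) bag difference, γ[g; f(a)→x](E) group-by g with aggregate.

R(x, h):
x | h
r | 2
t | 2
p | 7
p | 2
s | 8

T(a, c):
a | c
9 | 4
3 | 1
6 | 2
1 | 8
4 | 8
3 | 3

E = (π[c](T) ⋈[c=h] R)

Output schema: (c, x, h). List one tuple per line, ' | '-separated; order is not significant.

Row counts bottom-up:
  T → 6
  π[c](T) → 6
  R → 5
  (π[c](T) ⋈[c=h] R) → 5

== RESULT ==
c | x | h
2 | p | 2
2 | r | 2
2 | t | 2
8 | s | 8
8 | s | 8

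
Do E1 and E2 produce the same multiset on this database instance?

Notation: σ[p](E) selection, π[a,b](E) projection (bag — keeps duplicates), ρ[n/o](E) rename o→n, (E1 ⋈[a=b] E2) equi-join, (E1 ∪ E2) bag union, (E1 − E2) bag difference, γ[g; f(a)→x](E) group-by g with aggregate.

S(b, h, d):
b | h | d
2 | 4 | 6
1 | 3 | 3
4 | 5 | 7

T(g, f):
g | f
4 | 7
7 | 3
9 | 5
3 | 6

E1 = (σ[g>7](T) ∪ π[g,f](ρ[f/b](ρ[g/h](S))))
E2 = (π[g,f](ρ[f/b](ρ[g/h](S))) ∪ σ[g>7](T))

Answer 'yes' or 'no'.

E1 stepwise |·|:
  T → 4
  σ[g>7](T) → 1
  S → 3
  ρ[g/h](S) → 3
  ρ[f/b](ρ[g/h](S)) → 3
  π[g,f](ρ[f/b](ρ[g/h](S))) → 3
  (σ[g>7](T) ∪ π[g,f](ρ[f/b](ρ[g/h](S)))) → 4
E2 stepwise |·|:
  S → 3
  ρ[g/h](S) → 3
  ρ[f/b](ρ[g/h](S)) → 3
  π[g,f](ρ[f/b](ρ[g/h](S))) → 3
  T → 4
  σ[g>7](T) → 1
  (π[g,f](ρ[f/b](ρ[g/h](S))) ∪ σ[g>7](T)) → 4

E1 and E2 produce the same multiset:
g | f
3 | 1
4 | 2
5 | 4
9 | 5

yes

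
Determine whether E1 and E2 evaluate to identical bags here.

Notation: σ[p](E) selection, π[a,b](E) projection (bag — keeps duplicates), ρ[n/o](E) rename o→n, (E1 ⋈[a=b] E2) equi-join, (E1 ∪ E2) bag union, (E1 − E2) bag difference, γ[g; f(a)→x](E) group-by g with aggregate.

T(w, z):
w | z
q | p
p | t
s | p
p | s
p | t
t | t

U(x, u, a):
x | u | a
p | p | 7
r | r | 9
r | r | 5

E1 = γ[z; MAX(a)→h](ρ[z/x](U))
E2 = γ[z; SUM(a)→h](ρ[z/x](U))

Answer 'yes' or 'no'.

E1 row counts bottom-up:
  U → 3
  ρ[z/x](U) → 3
  γ[z; MAX(a)→h](ρ[z/x](U)) → 2
E2 row counts bottom-up:
  U → 3
  ρ[z/x](U) → 3
  γ[z; SUM(a)→h](ρ[z/x](U)) → 2

E1 result:
z | h
p | 7
r | 9
E2 result:
z | h
p | 7
r | 14
Witness: ('r', 14) appears 0× in E1 but 1× in E2.

no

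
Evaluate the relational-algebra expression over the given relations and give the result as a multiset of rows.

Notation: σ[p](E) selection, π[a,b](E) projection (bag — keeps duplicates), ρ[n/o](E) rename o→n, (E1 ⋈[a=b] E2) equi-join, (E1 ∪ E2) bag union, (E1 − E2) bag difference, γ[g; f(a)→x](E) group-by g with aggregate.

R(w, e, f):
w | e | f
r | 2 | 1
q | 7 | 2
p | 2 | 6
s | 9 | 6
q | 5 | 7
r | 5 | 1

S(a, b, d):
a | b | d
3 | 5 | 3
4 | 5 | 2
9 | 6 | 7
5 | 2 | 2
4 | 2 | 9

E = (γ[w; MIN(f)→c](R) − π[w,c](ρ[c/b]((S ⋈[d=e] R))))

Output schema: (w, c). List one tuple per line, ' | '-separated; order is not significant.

Stepwise |·|:
  R → 6
  γ[w; MIN(f)→c](R) → 4
  S → 5
  R → 6
  (S ⋈[d=e] R) → 6
  ρ[c/b]((S ⋈[d=e] R)) → 6
  π[w,c](ρ[c/b]((S ⋈[d=e] R))) → 6
  (γ[w; MIN(f)→c](R) − π[w,c](ρ[c/b]((S ⋈[d=e] R)))) → 4

== RESULT ==
w | c
p | 6
q | 2
r | 1
s | 6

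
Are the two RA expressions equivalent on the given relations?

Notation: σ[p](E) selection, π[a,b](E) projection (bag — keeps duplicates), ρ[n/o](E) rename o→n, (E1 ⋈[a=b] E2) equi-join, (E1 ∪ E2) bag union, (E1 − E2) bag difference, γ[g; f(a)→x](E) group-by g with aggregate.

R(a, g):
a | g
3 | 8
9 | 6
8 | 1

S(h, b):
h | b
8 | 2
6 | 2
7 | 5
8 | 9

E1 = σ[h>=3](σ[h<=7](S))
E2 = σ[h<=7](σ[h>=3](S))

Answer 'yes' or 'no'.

E1 row counts bottom-up:
  S → 4
  σ[h<=7](S) → 2
  σ[h>=3](σ[h<=7](S)) → 2
E2 row counts bottom-up:
  S → 4
  σ[h>=3](S) → 4
  σ[h<=7](σ[h>=3](S)) → 2

E1 and E2 produce the same multiset:
h | b
6 | 2
7 | 5

yes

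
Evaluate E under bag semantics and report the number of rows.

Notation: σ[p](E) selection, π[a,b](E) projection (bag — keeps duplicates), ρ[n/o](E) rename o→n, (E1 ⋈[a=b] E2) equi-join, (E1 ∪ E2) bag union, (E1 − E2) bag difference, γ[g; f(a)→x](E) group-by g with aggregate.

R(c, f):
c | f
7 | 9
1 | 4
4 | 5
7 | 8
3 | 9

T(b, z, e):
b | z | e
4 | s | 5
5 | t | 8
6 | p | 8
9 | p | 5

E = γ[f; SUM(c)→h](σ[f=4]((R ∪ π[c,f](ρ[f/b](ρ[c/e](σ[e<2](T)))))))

Subexpression sizes:
  R → 5
  T → 4
  σ[e<2](T) → 0
  ρ[c/e](σ[e<2](T)) → 0
  ρ[f/b](ρ[c/e](σ[e<2](T))) → 0
  π[c,f](ρ[f/b](ρ[c/e](σ[e<2](T)))) → 0
  (R ∪ π[c,f](ρ[f/b](ρ[c/e](σ[e<2](T))))) → 5
  σ[f=4]((R ∪ π[c,f](ρ[f/b](ρ[c/e](σ[e<2](T)))))) → 1
  γ[f; SUM(c)→h](σ[f=4]((R ∪ π[c,f](ρ[f/b](ρ[c/e](σ[e<2](T))))))) → 1

|E| = 1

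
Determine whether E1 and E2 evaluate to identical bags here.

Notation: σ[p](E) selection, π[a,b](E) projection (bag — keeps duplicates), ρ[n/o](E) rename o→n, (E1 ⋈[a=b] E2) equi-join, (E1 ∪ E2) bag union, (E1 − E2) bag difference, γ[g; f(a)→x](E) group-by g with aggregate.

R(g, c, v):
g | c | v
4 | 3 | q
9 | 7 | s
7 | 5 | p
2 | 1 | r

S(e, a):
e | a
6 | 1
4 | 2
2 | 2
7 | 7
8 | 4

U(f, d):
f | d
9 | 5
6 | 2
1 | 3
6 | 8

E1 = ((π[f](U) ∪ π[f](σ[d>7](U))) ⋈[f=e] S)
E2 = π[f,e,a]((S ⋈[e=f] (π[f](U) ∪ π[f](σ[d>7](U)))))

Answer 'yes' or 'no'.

E1 row counts bottom-up:
  U → 4
  π[f](U) → 4
  U → 4
  σ[d>7](U) → 1
  π[f](σ[d>7](U)) → 1
  (π[f](U) ∪ π[f](σ[d>7](U))) → 5
  S → 5
  ((π[f](U) ∪ π[f](σ[d>7](U))) ⋈[f=e] S) → 3
E2 row counts bottom-up:
  S → 5
  U → 4
  π[f](U) → 4
  U → 4
  σ[d>7](U) → 1
  π[f](σ[d>7](U)) → 1
  (π[f](U) ∪ π[f](σ[d>7](U))) → 5
  (S ⋈[e=f] (π[f](U) ∪ π[f](σ[d>7](U)))) → 3
  π[f,e,a]((S ⋈[e=f] (π[f](U) ∪ π[f](σ[d>7](U))))) → 3

E1 and E2 produce the same multiset:
f | e | a
6 | 6 | 1
6 | 6 | 1
6 | 6 | 1

yes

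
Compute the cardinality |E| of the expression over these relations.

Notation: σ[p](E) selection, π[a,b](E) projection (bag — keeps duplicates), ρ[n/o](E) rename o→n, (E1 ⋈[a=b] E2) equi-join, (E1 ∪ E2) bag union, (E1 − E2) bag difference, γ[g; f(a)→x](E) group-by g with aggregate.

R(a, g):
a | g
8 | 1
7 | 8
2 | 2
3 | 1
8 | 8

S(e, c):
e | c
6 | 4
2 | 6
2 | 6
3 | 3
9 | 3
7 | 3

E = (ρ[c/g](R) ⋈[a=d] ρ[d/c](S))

Stepwise |·|:
  R → 5
  ρ[c/g](R) → 5
  S → 6
  ρ[d/c](S) → 6
  (ρ[c/g](R) ⋈[a=d] ρ[d/c](S)) → 3

|E| = 3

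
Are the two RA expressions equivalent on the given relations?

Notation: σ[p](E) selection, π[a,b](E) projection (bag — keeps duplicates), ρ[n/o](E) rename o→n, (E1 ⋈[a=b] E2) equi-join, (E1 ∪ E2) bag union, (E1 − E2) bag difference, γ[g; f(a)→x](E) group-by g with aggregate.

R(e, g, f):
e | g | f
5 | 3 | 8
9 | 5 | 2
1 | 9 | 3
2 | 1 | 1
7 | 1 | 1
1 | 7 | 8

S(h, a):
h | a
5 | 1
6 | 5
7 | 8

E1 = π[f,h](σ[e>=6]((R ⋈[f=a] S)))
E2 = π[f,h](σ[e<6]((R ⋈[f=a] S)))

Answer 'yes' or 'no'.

E1 stepwise |·|:
  R → 6
  S → 3
  (R ⋈[f=a] S) → 4
  σ[e>=6]((R ⋈[f=a] S)) → 1
  π[f,h](σ[e>=6]((R ⋈[f=a] S))) → 1
E2 stepwise |·|:
  R → 6
  S → 3
  (R ⋈[f=a] S) → 4
  σ[e<6]((R ⋈[f=a] S)) → 3
  π[f,h](σ[e<6]((R ⋈[f=a] S))) → 3

E1 result:
f | h
1 | 5
E2 result:
f | h
1 | 5
8 | 7
8 | 7
Witness: (8, 7) appears 0× in E1 but 2× in E2.

no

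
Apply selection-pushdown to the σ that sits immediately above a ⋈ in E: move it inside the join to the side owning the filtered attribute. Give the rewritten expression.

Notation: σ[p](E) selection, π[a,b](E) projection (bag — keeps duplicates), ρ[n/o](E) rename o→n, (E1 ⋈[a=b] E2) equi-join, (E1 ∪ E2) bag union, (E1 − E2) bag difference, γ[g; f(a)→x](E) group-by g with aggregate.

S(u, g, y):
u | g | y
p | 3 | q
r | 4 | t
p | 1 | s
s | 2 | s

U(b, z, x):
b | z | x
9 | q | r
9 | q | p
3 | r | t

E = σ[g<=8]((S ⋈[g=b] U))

σ filters on g, owned by the left side.
E' = (σ[g<=8](S) ⋈[g=b] U)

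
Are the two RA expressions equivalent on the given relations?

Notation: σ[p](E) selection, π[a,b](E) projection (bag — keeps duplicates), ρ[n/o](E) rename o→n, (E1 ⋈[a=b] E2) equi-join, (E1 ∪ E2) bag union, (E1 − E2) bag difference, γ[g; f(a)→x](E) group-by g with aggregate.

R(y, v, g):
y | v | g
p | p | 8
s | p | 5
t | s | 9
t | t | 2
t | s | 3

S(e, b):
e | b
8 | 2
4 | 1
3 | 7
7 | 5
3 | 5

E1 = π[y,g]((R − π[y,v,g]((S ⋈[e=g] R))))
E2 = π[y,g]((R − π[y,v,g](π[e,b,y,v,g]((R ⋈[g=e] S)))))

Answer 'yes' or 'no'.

E1 stepwise |·|:
  R → 5
  S → 5
  R → 5
  (S ⋈[e=g] R) → 3
  π[y,v,g]((S ⋈[e=g] R)) → 3
  (R − π[y,v,g]((S ⋈[e=g] R))) → 3
  π[y,g]((R − π[y,v,g]((S ⋈[e=g] R)))) → 3
E2 stepwise |·|:
  R → 5
  R → 5
  S → 5
  (R ⋈[g=e] S) → 3
  π[e,b,y,v,g]((R ⋈[g=e] S)) → 3
  π[y,v,g](π[e,b,y,v,g]((R ⋈[g=e] S))) → 3
  (R − π[y,v,g](π[e,b,y,v,g]((R ⋈[g=e] S)))) → 3
  π[y,g]((R − π[y,v,g](π[e,b,y,v,g]((R ⋈[g=e] S))))) → 3

E1 and E2 produce the same multiset:
y | g
s | 5
t | 2
t | 9

yes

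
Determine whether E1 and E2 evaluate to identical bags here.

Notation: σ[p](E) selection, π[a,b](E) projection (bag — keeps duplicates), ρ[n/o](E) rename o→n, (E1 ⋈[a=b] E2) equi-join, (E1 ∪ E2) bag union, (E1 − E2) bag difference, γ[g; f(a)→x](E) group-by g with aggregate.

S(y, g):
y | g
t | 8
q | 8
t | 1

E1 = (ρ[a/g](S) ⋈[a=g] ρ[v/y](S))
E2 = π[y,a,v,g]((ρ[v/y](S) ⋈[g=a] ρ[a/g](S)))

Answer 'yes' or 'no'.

E1 per-node cardinality:
  S → 3
  ρ[a/g](S) → 3
  S → 3
  ρ[v/y](S) → 3
  (ρ[a/g](S) ⋈[a=g] ρ[v/y](S)) → 5
E2 per-node cardinality:
  S → 3
  ρ[v/y](S) → 3
  S → 3
  ρ[a/g](S) → 3
  (ρ[v/y](S) ⋈[g=a] ρ[a/g](S)) → 5
  π[y,a,v,g]((ρ[v/y](S) ⋈[g=a] ρ[a/g](S))) → 5

E1 and E2 produce the same multiset:
y | a | v | g
q | 8 | q | 8
q | 8 | t | 8
t | 1 | t | 1
t | 8 | q | 8
t | 8 | t | 8

yes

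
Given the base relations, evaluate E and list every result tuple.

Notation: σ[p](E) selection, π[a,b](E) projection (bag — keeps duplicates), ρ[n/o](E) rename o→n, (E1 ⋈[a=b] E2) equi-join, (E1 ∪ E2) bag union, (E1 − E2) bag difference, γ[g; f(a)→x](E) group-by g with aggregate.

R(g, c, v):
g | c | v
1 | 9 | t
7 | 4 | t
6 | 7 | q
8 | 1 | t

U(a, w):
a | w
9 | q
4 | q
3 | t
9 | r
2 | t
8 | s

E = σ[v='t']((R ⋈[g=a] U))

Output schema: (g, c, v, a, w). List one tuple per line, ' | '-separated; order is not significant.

Row counts bottom-up:
  R → 4
  U → 6
  (R ⋈[g=a] U) → 1
  σ[v='t']((R ⋈[g=a] U)) → 1

== RESULT ==
g | c | v | a | w
8 | 1 | t | 8 | s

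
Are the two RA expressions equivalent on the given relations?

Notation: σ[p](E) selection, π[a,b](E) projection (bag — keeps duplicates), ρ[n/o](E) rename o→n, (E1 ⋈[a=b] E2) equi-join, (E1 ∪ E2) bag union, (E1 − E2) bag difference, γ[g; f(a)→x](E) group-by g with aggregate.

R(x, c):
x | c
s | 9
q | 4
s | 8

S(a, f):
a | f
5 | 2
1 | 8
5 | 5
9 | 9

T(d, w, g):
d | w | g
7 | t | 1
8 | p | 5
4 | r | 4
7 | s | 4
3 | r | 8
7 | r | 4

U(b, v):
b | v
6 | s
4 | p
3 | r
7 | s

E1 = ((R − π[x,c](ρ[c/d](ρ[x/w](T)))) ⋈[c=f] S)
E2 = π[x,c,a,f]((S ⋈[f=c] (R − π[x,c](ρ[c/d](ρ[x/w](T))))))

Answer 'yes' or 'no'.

E1 stepwise |·|:
  R → 3
  T → 6
  ρ[x/w](T) → 6
  ρ[c/d](ρ[x/w](T)) → 6
  π[x,c](ρ[c/d](ρ[x/w](T))) → 6
  (R − π[x,c](ρ[c/d](ρ[x/w](T)))) → 3
  S → 4
  ((R − π[x,c](ρ[c/d](ρ[x/w](T)))) ⋈[c=f] S) → 2
E2 stepwise |·|:
  S → 4
  R → 3
  T → 6
  ρ[x/w](T) → 6
  ρ[c/d](ρ[x/w](T)) → 6
  π[x,c](ρ[c/d](ρ[x/w](T))) → 6
  (R − π[x,c](ρ[c/d](ρ[x/w](T)))) → 3
  (S ⋈[f=c] (R − π[x,c](ρ[c/d](ρ[x/w](T))))) → 2
  π[x,c,a,f]((S ⋈[f=c] (R − π[x,c](ρ[c/d](ρ[x/w](T)))))) → 2

E1 and E2 produce the same multiset:
x | c | a | f
s | 8 | 1 | 8
s | 9 | 9 | 9

yes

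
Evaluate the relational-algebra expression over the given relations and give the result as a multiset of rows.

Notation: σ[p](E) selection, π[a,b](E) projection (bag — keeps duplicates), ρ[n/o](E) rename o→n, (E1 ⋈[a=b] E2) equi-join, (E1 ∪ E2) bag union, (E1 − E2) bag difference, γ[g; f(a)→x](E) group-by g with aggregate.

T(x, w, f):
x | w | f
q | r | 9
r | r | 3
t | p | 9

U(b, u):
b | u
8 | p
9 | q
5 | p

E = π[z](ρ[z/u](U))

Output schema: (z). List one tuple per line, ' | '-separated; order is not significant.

Row counts bottom-up:
  U → 3
  ρ[z/u](U) → 3
  π[z](ρ[z/u](U)) → 3

== RESULT ==
z
p
p
q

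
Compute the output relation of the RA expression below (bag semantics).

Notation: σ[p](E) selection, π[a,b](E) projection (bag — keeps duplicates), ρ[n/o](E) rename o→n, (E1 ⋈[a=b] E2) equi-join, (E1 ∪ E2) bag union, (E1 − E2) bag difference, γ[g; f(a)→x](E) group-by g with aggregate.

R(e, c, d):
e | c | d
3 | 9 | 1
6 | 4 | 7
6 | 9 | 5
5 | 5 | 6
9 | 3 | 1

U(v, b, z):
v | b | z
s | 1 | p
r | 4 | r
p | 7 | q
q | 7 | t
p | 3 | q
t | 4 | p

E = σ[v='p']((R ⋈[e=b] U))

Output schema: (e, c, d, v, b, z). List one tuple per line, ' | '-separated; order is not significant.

Per-node cardinality:
  R → 5
  U → 6
  (R ⋈[e=b] U) → 1
  σ[v='p']((R ⋈[e=b] U)) → 1

== RESULT ==
e | c | d | v | b | z
3 | 9 | 1 | p | 3 | q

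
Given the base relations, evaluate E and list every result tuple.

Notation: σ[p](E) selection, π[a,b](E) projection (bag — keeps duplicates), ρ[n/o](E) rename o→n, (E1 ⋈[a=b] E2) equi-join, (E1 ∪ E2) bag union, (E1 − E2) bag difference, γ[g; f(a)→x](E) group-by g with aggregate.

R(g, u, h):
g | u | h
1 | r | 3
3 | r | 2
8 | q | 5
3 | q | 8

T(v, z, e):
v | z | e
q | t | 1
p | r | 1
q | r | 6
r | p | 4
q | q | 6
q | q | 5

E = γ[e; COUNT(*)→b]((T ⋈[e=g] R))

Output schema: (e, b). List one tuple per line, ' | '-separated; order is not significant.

Row counts bottom-up:
  T → 6
  R → 4
  (T ⋈[e=g] R) → 2
  γ[e; COUNT(*)→b]((T ⋈[e=g] R)) → 1

== RESULT ==
e | b
1 | 2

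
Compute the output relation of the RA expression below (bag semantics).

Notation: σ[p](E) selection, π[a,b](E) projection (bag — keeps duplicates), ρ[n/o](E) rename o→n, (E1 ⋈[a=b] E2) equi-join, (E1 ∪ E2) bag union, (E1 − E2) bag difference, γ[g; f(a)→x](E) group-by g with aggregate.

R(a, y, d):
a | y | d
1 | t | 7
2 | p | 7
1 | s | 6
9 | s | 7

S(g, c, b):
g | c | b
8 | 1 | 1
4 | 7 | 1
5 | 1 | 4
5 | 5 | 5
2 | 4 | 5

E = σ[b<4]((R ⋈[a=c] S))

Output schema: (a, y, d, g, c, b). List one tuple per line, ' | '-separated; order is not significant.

Per-node cardinality:
  R → 4
  S → 5
  (R ⋈[a=c] S) → 4
  σ[b<4]((R ⋈[a=c] S)) → 2

== RESULT ==
a | y | d | g | c | b
1 | s | 6 | 8 | 1 | 1
1 | t | 7 | 8 | 1 | 1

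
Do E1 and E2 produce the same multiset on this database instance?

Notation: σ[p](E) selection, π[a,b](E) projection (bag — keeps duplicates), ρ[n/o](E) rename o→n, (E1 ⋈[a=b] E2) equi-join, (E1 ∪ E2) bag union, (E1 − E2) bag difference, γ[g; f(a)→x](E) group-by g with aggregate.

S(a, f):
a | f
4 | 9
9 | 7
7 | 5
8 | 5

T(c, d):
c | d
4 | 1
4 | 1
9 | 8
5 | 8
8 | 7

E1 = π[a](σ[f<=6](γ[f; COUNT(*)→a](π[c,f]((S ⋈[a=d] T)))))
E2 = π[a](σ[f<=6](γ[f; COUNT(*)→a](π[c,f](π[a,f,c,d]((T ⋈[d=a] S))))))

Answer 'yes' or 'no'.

E1 subexpression sizes:
  S → 4
  T → 5
  (S ⋈[a=d] T) → 3
  π[c,f]((S ⋈[a=d] T)) → 3
  γ[f; COUNT(*)→a](π[c,f]((S ⋈[a=d] T))) → 1
  σ[f<=6](γ[f; COUNT(*)→a](π[c,f]((S ⋈[a=d] T)))) → 1
  π[a](σ[f<=6](γ[f; COUNT(*)→a](π[c,f]((S ⋈[a=d] T))))) → 1
E2 subexpression sizes:
  T → 5
  S → 4
  (T ⋈[d=a] S) → 3
  π[a,f,c,d]((T ⋈[d=a] S)) → 3
  π[c,f](π[a,f,c,d]((T ⋈[d=a] S))) → 3
  γ[f; COUNT(*)→a](π[c,f](π[a,f,c,d]((T ⋈[d=a] S)))) → 1
  σ[f<=6](γ[f; COUNT(*)→a](π[c,f](π[a,f,c,d]((T ⋈[d=a] S))))) → 1
  π[a](σ[f<=6](γ[f; COUNT(*)→a](π[c,f](π[a,f,c,d]((T ⋈[d=a] S)))))) → 1

E1 and E2 produce the same multiset:
a
3

yes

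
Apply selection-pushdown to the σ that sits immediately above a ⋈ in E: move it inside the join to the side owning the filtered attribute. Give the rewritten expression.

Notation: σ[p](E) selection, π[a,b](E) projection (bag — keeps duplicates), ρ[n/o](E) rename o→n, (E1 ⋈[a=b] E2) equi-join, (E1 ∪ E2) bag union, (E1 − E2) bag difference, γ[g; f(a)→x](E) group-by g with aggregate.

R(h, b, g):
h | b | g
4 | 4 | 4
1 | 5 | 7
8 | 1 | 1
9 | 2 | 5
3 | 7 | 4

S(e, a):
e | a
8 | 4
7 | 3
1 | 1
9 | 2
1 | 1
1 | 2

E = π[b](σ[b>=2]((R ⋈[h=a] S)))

σ filters on b, owned by the left side.
E' = π[b]((σ[b>=2](R) ⋈[h=a] S))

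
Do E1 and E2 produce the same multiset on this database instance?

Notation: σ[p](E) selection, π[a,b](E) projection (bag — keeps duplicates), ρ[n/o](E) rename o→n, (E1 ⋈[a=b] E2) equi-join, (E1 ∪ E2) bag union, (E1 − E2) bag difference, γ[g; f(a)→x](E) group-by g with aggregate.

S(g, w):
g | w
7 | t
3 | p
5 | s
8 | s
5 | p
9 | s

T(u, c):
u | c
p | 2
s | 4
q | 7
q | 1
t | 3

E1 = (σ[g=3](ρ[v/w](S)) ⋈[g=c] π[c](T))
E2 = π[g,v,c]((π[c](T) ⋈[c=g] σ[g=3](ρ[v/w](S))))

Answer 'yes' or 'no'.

E1 per-node cardinality:
  S → 6
  ρ[v/w](S) → 6
  σ[g=3](ρ[v/w](S)) → 1
  T → 5
  π[c](T) → 5
  (σ[g=3](ρ[v/w](S)) ⋈[g=c] π[c](T)) → 1
E2 per-node cardinality:
  T → 5
  π[c](T) → 5
  S → 6
  ρ[v/w](S) → 6
  σ[g=3](ρ[v/w](S)) → 1
  (π[c](T) ⋈[c=g] σ[g=3](ρ[v/w](S))) → 1
  π[g,v,c]((π[c](T) ⋈[c=g] σ[g=3](ρ[v/w](S)))) → 1

E1 and E2 produce the same multiset:
g | v | c
3 | p | 3

yes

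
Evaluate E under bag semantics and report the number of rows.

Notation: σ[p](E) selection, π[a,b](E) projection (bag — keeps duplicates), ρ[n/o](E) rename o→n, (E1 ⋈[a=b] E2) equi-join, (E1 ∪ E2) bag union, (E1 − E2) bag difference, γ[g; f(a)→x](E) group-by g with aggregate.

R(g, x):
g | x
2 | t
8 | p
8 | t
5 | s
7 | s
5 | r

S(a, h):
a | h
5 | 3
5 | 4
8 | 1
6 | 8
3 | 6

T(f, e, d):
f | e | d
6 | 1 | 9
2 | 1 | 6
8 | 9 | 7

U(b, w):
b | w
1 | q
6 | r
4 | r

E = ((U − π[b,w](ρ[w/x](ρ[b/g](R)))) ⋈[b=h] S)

Subexpression sizes:
  U → 3
  R → 6
  ρ[b/g](R) → 6
  ρ[w/x](ρ[b/g](R)) → 6
  π[b,w](ρ[w/x](ρ[b/g](R))) → 6
  (U − π[b,w](ρ[w/x](ρ[b/g](R)))) → 3
  S → 5
  ((U − π[b,w](ρ[w/x](ρ[b/g](R)))) ⋈[b=h] S) → 3

|E| = 3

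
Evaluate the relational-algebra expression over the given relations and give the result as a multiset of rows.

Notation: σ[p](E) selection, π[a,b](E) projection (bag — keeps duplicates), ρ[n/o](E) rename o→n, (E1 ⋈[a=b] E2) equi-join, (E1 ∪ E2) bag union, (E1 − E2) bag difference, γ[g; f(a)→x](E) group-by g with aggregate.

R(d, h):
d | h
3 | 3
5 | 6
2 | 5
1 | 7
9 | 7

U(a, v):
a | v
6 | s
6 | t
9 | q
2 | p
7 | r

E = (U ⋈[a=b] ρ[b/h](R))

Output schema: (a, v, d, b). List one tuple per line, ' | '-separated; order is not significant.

Subexpression sizes:
  U → 5
  R → 5
  ρ[b/h](R) → 5
  (U ⋈[a=b] ρ[b/h](R)) → 4

== RESULT ==
a | v | d | b
6 | s | 5 | 6
6 | t | 5 | 6
7 | r | 1 | 7
7 | r | 9 | 7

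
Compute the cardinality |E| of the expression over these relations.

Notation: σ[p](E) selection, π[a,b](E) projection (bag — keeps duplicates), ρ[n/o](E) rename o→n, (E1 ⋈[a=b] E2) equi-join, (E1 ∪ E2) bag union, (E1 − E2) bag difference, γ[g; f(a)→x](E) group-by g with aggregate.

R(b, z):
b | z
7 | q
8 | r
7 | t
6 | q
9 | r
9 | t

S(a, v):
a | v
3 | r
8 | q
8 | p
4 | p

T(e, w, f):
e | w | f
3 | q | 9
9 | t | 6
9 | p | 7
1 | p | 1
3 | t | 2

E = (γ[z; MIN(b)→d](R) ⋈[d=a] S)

Row counts bottom-up:
  R → 6
  γ[z; MIN(b)→d](R) → 3
  S → 4
  (γ[z; MIN(b)→d](R) ⋈[d=a] S) → 2

|E| = 2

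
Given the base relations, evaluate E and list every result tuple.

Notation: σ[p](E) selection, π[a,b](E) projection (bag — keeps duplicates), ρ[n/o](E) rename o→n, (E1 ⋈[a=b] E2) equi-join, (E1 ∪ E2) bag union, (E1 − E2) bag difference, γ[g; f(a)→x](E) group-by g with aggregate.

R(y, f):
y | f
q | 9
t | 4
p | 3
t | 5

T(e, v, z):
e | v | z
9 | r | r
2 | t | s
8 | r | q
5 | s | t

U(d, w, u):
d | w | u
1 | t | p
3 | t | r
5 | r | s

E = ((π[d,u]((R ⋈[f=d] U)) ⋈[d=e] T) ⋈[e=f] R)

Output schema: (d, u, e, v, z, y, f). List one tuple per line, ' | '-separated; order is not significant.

Subexpression sizes:
  R → 4
  U → 3
  (R ⋈[f=d] U) → 2
  π[d,u]((R ⋈[f=d] U)) → 2
  T → 4
  (π[d,u]((R ⋈[f=d] U)) ⋈[d=e] T) → 1
  R → 4
  ((π[d,u]((R ⋈[f=d] U)) ⋈[d=e] T) ⋈[e=f] R) → 1

== RESULT ==
d | u | e | v | z | y | f
5 | s | 5 | s | t | t | 5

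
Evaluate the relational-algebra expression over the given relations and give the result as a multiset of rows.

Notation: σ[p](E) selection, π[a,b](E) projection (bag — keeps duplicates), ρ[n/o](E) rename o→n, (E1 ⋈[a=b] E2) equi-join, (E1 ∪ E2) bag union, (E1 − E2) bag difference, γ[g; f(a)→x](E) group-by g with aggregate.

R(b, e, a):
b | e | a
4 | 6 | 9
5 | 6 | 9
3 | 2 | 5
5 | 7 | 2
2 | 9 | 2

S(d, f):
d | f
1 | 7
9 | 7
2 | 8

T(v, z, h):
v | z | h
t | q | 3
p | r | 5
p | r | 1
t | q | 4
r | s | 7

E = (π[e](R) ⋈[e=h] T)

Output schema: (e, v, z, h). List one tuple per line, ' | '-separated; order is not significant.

Row counts bottom-up:
  R → 5
  π[e](R) → 5
  T → 5
  (π[e](R) ⋈[e=h] T) → 1

== RESULT ==
e | v | z | h
7 | r | s | 7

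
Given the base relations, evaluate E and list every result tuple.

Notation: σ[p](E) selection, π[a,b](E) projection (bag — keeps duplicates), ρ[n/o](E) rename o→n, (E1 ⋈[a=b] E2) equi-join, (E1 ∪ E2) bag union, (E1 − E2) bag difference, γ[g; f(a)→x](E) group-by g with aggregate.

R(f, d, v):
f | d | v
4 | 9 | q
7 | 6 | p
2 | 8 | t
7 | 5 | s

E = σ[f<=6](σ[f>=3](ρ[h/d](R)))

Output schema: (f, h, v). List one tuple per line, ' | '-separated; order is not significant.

Subexpression sizes:
  R → 4
  ρ[h/d](R) → 4
  σ[f>=3](ρ[h/d](R)) → 3
  σ[f<=6](σ[f>=3](ρ[h/d](R))) → 1

== RESULT ==
f | h | v
4 | 9 | q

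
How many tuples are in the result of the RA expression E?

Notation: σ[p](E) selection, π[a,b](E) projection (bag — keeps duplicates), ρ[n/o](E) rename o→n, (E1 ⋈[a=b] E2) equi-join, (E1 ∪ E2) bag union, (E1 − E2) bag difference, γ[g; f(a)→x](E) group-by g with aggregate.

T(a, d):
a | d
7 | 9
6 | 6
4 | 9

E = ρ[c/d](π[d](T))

Row counts bottom-up:
  T → 3
  π[d](T) → 3
  ρ[c/d](π[d](T)) → 3

|E| = 3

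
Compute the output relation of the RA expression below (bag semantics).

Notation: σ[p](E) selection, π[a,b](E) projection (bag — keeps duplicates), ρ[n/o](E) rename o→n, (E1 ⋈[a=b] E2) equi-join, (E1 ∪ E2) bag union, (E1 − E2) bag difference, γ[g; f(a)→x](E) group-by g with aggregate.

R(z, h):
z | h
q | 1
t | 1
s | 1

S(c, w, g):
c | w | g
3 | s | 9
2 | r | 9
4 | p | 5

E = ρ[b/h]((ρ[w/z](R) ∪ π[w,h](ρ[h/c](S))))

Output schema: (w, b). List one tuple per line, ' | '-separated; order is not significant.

Per-node cardinality:
  R → 3
  ρ[w/z](R) → 3
  S → 3
  ρ[h/c](S) → 3
  π[w,h](ρ[h/c](S)) → 3
  (ρ[w/z](R) ∪ π[w,h](ρ[h/c](S))) → 6
  ρ[b/h]((ρ[w/z](R) ∪ π[w,h](ρ[h/c](S)))) → 6

== RESULT ==
w | b
p | 4
q | 1
r | 2
s | 1
s | 3
t | 1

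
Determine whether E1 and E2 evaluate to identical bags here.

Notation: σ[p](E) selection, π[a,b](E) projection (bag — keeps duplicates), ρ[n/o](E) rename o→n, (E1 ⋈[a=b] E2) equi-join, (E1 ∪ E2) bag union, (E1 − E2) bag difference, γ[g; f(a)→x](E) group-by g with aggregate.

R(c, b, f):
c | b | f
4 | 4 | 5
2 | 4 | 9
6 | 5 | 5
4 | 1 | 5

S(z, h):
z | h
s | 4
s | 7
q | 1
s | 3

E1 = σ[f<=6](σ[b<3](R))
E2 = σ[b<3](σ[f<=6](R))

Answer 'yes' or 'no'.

E1 stepwise |·|:
  R → 4
  σ[b<3](R) → 1
  σ[f<=6](σ[b<3](R)) → 1
E2 stepwise |·|:
  R → 4
  σ[f<=6](R) → 3
  σ[b<3](σ[f<=6](R)) → 1

E1 and E2 produce the same multiset:
c | b | f
4 | 1 | 5

yes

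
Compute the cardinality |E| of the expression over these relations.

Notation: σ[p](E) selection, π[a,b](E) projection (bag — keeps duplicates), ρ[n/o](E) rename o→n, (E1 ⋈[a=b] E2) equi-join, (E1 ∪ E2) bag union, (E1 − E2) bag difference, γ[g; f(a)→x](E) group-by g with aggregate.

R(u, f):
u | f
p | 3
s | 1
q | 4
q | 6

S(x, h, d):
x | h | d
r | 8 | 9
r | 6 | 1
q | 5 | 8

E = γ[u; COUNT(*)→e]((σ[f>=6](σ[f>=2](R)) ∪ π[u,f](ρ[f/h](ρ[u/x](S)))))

Stepwise |·|:
  R → 4
  σ[f>=2](R) → 3
  σ[f>=6](σ[f>=2](R)) → 1
  S → 3
  ρ[u/x](S) → 3
  ρ[f/h](ρ[u/x](S)) → 3
  π[u,f](ρ[f/h](ρ[u/x](S))) → 3
  (σ[f>=6](σ[f>=2](R)) ∪ π[u,f](ρ[f/h](ρ[u/x](S)))) → 4
  γ[u; COUNT(*)→e]((σ[f>=6](σ[f>=2](R)) ∪ π[u,f](ρ[f/h](ρ[u/x](S))))) → 2

|E| = 2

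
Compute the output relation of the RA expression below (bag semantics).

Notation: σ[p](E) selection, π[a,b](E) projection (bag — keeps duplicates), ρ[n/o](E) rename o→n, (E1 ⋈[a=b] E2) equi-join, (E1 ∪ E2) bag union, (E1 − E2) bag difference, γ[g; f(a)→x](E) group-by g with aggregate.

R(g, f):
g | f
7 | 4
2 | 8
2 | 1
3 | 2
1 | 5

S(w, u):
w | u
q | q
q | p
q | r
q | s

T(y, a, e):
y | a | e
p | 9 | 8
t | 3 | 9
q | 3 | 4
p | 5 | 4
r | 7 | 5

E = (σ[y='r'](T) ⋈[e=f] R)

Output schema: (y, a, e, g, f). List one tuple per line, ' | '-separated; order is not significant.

Stepwise |·|:
  T → 5
  σ[y='r'](T) → 1
  R → 5
  (σ[y='r'](T) ⋈[e=f] R) → 1

== RESULT ==
y | a | e | g | f
r | 7 | 5 | 1 | 5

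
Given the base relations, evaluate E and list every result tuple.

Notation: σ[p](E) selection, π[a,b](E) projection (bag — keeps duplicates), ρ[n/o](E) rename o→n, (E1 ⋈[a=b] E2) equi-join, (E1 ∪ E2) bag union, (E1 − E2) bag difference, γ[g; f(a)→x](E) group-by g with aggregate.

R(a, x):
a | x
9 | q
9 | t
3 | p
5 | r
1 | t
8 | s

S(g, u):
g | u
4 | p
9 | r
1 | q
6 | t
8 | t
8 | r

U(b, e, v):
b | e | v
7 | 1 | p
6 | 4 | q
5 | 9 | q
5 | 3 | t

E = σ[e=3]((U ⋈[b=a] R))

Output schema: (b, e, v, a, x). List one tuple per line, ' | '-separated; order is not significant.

Stepwise |·|:
  U → 4
  R → 6
  (U ⋈[b=a] R) → 2
  σ[e=3]((U ⋈[b=a] R)) → 1

== RESULT ==
b | e | v | a | x
5 | 3 | t | 5 | r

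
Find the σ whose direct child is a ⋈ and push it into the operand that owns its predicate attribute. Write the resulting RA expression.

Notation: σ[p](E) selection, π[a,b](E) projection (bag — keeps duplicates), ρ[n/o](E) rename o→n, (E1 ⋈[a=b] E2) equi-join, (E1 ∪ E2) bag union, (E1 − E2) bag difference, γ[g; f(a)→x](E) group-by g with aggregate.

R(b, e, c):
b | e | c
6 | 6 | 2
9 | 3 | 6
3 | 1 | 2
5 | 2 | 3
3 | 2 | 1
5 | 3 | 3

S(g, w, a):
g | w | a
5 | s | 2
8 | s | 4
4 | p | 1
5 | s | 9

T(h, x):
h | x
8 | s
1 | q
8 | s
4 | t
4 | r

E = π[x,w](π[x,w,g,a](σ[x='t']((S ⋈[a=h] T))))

σ filters on x, owned by the right side.
E' = π[x,w](π[x,w,g,a]((S ⋈[a=h] σ[x='t'](T))))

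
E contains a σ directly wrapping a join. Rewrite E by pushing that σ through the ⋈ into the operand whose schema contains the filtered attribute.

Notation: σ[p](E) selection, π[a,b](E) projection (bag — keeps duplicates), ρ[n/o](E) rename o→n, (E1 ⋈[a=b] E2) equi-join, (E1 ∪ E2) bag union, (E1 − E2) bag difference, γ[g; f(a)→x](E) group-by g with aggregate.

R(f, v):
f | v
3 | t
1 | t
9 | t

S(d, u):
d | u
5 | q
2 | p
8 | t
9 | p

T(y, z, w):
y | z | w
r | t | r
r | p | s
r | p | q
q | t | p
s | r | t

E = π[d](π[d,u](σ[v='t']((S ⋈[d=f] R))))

σ filters on v, owned by the right side.
E' = π[d](π[d,u]((S ⋈[d=f] σ[v='t'](R))))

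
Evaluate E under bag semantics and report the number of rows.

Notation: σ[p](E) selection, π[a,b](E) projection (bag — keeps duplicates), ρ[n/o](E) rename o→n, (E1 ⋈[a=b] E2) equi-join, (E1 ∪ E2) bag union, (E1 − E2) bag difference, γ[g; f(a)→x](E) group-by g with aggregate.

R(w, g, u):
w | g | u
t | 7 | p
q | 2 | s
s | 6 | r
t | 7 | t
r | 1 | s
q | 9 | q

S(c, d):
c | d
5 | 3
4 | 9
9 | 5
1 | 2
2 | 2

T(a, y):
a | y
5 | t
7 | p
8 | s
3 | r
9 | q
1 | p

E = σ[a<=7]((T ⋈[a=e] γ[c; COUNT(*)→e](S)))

Row counts bottom-up:
  T → 6
  S → 5
  γ[c; COUNT(*)→e](S) → 5
  (T ⋈[a=e] γ[c; COUNT(*)→e](S)) → 5
  σ[a<=7]((T ⋈[a=e] γ[c; COUNT(*)→e](S))) → 5

|E| = 5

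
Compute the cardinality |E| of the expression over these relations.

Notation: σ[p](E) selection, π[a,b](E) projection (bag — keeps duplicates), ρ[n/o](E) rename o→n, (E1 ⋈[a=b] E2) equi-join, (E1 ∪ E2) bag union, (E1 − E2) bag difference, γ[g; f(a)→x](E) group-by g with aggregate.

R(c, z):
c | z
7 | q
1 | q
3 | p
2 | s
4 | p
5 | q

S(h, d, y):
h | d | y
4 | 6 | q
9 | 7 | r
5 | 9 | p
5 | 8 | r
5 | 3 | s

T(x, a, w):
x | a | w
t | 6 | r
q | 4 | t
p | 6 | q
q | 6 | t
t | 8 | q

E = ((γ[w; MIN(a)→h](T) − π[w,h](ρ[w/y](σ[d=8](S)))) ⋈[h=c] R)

Stepwise |·|:
  T → 5
  γ[w; MIN(a)→h](T) → 3
  S → 5
  σ[d=8](S) → 1
  ρ[w/y](σ[d=8](S)) → 1
  π[w,h](ρ[w/y](σ[d=8](S))) → 1
  (γ[w; MIN(a)→h](T) − π[w,h](ρ[w/y](σ[d=8](S)))) → 3
  R → 6
  ((γ[w; MIN(a)→h](T) − π[w,h](ρ[w/y](σ[d=8](S)))) ⋈[h=c] R) → 1

|E| = 1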